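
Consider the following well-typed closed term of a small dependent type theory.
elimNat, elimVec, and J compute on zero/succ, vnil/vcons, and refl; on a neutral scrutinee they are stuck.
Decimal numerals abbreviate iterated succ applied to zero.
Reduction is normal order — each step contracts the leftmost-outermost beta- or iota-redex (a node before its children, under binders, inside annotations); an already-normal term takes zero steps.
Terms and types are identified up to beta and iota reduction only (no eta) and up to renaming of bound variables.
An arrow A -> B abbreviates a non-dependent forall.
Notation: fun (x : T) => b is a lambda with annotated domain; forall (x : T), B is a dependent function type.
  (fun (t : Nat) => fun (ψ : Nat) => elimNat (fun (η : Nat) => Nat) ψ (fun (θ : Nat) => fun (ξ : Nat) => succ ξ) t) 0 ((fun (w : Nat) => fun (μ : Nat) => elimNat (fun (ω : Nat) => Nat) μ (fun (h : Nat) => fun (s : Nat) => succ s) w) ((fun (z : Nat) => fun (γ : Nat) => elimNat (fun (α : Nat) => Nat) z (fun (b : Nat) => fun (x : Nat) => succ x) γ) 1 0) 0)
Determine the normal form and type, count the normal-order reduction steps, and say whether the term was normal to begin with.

resulting normal form:
  1
the term's type:
  Nat
reduction steps (normal order): 12
started in normal form: no
first contracted redex: a beta-redex


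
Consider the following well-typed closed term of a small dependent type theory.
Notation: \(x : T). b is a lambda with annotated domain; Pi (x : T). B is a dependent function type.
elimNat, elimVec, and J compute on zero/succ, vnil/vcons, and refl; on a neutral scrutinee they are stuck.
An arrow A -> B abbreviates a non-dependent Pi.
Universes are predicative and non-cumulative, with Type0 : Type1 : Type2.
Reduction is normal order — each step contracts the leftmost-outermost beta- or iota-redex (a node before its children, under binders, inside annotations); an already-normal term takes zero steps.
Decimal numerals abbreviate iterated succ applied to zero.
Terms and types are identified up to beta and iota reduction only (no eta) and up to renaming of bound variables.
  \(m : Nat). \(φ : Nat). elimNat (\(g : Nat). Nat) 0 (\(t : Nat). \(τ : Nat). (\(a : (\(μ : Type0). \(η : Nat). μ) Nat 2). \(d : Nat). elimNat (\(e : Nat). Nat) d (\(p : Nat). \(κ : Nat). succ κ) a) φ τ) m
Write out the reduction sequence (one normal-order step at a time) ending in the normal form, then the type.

normal-order reduction:
  \(m : Nat). \(φ : Nat). elimNat (\(g : Nat). Nat) 0 (\(t : Nat). \(τ : Nat). (\(a : (\(μ : Type0). \(η : Nat). μ) Nat 2). \(d : Nat). elimNat (\(e : Nat). Nat) d (\(p : Nat). \(κ : Nat). succ κ) a) φ τ) m
  ~> \(m : Nat). \(φ : Nat). elimNat (\(g : Nat). Nat) 0 (\(t : Nat). \(τ : Nat). (\(a : Nat). elimNat (\(μ : Nat). Nat) a (\(η : Nat). \(d : Nat). succ d) φ) τ) m
  ~> \(m : Nat). \(φ : Nat). elimNat (\(g : Nat). Nat) 0 (\(t : Nat). \(τ : Nat). elimNat (\(a : Nat). Nat) τ (\(μ : Nat). \(η : Nat). succ η) φ) m
inferred type:
  Nat -> Nat -> Nat


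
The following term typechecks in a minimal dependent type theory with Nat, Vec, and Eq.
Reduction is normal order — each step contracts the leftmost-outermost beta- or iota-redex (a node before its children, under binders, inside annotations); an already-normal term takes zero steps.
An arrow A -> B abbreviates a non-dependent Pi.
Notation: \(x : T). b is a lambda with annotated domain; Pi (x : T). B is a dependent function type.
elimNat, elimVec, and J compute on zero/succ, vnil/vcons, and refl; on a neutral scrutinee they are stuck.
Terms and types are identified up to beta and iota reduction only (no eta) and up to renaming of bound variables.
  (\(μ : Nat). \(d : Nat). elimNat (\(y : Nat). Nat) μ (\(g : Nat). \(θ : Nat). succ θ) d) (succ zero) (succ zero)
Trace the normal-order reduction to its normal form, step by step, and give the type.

reduction (normal order):
  (\(μ : Nat). \(d : Nat). elimNat (\(y : Nat). Nat) μ (\(g : Nat). \(θ : Nat). succ θ) d) (succ zero) (succ zero)
  ~> (\(μ : Nat). elimNat (\(d : Nat). Nat) (succ zero) (\(y : Nat). \(g : Nat). succ g) μ) (succ zero)
  ~> elimNat (\(μ : Nat). Nat) (succ zero) (\(d : Nat). \(y : Nat). succ y) (succ zero)
  ~> (\(μ : Nat). \(d : Nat). succ d) zero (elimNat (\(y : Nat). Nat) (succ zero) (\(g : Nat). \(θ : Nat). succ θ) zero)
  ~> (\(μ : Nat). succ μ) (elimNat (\(d : Nat). Nat) (succ zero) (\(y : Nat). \(g : Nat). succ g) zero)
  ~> succ (elimNat (\(μ : Nat). Nat) (succ zero) (\(d : Nat). \(y : Nat). succ y) zero)
  ~> succ (succ zero)
inferred type:
  Nat


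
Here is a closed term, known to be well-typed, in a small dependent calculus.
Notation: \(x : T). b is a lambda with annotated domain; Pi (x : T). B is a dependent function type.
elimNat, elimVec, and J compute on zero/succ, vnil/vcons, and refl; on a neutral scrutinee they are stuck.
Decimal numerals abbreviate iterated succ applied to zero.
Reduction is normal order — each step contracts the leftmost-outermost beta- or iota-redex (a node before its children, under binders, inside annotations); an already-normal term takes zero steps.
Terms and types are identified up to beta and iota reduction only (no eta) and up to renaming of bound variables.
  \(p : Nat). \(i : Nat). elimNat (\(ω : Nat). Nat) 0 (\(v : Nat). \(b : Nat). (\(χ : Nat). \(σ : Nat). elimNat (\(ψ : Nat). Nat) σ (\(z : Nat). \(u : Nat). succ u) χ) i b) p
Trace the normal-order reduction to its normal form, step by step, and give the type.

reduction (normal order):
  \(p : Nat). \(i : Nat). elimNat (\(ω : Nat). Nat) 0 (\(v : Nat). \(b : Nat). (\(χ : Nat). \(σ : Nat). elimNat (\(ψ : Nat). Nat) σ (\(z : Nat). \(u : Nat). succ u) χ) i b) p
  ~> \(p : Nat). \(i : Nat). elimNat (\(ω : Nat). Nat) 0 (\(v : Nat). \(b : Nat). (\(χ : Nat). elimNat (\(σ : Nat). Nat) χ (\(ψ : Nat). \(z : Nat). succ z) i) b) p
  ~> \(p : Nat). \(i : Nat). elimNat (\(ω : Nat). Nat) 0 (\(v : Nat). \(b : Nat). elimNat (\(χ : Nat). Nat) b (\(σ : Nat). \(ψ : Nat). succ ψ) i) p
inferred type:
  Pi (p : Nat). Pi (i : Nat). Nat


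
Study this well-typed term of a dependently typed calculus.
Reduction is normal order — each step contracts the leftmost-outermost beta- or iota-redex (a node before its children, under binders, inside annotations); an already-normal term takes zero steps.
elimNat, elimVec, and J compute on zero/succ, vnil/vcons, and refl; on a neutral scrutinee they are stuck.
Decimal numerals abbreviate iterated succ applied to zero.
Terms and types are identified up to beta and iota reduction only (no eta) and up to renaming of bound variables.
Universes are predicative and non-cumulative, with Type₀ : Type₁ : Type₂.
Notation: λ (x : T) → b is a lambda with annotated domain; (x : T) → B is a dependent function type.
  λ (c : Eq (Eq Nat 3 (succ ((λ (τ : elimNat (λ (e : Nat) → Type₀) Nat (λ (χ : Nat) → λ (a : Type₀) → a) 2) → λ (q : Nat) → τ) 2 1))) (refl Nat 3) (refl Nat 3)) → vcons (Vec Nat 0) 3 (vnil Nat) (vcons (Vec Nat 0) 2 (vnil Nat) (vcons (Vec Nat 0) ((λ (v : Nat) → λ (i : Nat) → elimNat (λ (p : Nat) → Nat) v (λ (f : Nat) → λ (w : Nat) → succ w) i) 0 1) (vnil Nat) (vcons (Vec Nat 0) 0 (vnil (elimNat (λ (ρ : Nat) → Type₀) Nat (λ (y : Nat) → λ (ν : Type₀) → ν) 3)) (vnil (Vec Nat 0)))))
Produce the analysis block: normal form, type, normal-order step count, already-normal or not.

normal form:
  λ (c : Eq (Eq Nat 3 3) (refl Nat 3) (refl Nat 3)) → vcons (Vec Nat 0) 3 (vnil Nat) (vcons (Vec Nat 0) 2 (vnil Nat) (vcons (Vec Nat 0) 1 (vnil Nat) (vcons (Vec Nat 0) 0 (vnil Nat) (vnil (Vec Nat 0)))))
the term's type:
  (c : Eq (Eq Nat 3 3) (refl Nat 3) (refl Nat 3)) → Vec (Vec Nat 0) 4
steps to reach normal form (normal order): 18
already normal: no
first contracted redex: a beta-redex


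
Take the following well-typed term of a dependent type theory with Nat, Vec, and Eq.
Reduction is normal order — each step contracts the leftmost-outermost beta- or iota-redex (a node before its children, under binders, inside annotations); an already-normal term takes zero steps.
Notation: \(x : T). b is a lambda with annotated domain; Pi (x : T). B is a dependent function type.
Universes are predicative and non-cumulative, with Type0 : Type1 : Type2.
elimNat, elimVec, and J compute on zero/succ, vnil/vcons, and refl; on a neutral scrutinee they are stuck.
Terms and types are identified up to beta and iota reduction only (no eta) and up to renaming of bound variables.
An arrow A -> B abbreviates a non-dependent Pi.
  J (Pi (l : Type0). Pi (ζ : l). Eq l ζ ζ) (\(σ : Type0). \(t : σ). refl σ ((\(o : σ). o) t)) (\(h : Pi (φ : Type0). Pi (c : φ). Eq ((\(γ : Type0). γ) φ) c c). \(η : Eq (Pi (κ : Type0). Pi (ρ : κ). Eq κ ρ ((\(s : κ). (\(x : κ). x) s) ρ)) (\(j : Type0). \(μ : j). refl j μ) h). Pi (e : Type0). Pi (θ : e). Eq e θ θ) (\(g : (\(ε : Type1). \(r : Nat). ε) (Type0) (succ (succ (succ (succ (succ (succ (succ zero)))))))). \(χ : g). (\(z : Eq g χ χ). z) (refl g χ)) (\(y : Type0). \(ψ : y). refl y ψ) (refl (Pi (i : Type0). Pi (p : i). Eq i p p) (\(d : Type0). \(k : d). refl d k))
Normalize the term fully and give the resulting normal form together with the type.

resulting normal form:
  \(l : Type0). \(ζ : l). refl l ζ
type:
  Pi (l : Type0). Pi (ζ : l). Eq l ζ ζ
observation: the leftmost-outermost redex is a J iota-redex, and normalization takes 4 steps.


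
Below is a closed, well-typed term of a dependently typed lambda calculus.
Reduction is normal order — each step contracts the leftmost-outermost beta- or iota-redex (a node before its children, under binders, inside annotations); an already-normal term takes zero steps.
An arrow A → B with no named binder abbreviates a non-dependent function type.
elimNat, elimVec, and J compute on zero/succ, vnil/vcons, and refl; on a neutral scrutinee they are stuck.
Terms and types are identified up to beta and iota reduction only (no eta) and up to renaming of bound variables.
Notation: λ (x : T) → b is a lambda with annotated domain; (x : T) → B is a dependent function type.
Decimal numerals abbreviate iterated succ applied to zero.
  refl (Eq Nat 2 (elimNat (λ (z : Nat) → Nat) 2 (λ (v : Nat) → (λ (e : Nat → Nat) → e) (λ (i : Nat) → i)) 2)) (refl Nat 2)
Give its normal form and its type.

reduced normal form:
  refl (Eq Nat 2 2) (refl Nat 2)
the term's type:
  Eq (Eq Nat 2 2) (refl Nat 2) (refl Nat 2)
observation: 9 normal-order steps normalize the term, beginning with an elimNat iota-redex.


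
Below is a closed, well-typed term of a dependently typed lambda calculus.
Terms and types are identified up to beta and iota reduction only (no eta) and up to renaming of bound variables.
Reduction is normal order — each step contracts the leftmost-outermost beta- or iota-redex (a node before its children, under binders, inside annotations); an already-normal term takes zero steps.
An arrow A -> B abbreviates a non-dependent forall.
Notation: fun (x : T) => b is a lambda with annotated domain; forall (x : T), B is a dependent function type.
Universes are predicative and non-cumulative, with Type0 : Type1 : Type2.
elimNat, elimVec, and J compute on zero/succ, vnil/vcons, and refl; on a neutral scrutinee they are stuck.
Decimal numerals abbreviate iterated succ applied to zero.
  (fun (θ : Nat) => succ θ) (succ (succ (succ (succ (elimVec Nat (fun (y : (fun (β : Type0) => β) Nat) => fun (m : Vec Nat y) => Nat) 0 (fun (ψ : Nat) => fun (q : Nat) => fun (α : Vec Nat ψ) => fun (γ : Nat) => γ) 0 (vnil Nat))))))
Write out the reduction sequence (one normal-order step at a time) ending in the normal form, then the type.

normal-order reduction:
  (fun (θ : Nat) => succ θ) (succ (succ (succ (succ (elimVec Nat (fun (y : (fun (β : Type0) => β) Nat) => fun (m : Vec Nat y) => Nat) 0 (fun (ψ : Nat) => fun (q : Nat) => fun (α : Vec Nat ψ) => fun (γ : Nat) => γ) 0 (vnil Nat))))))
  ~> succ (succ (succ (succ (succ (elimVec Nat (fun (θ : (fun (y : Type0) => y) Nat) => fun (β : Vec Nat θ) => Nat) 0 (fun (m : Nat) => fun (ψ : Nat) => fun (q : Vec Nat m) => fun (α : Nat) => α) 0 (vnil Nat))))))
  ~> 5
inferred type:
  Nat


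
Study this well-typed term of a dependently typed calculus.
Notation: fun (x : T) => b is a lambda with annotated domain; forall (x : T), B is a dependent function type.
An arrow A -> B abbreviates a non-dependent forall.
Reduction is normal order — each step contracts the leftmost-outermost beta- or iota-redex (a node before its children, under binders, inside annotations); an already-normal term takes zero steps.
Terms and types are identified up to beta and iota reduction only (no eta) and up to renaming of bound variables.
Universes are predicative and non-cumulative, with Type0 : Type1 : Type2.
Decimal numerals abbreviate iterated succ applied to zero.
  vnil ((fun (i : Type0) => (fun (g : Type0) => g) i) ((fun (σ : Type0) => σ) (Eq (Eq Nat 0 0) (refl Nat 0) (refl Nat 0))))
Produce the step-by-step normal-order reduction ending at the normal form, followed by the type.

normal-order reduction sequence:
  vnil ((fun (i : Type0) => (fun (g : Type0) => g) i) ((fun (σ : Type0) => σ) (Eq (Eq Nat 0 0) (refl Nat 0) (refl Nat 0))))
  ~> vnil ((fun (i : Type0) => i) ((fun (g : Type0) => g) (Eq (Eq Nat 0 0) (refl Nat 0) (refl Nat 0))))
  ~> vnil ((fun (i : Type0) => i) (Eq (Eq Nat 0 0) (refl Nat 0) (refl Nat 0)))
  ~> vnil (Eq (Eq Nat 0 0) (refl Nat 0) (refl Nat 0))
type:
  Vec (Eq (Eq Nat 0 0) (refl Nat 0) (refl Nat 0)) 0


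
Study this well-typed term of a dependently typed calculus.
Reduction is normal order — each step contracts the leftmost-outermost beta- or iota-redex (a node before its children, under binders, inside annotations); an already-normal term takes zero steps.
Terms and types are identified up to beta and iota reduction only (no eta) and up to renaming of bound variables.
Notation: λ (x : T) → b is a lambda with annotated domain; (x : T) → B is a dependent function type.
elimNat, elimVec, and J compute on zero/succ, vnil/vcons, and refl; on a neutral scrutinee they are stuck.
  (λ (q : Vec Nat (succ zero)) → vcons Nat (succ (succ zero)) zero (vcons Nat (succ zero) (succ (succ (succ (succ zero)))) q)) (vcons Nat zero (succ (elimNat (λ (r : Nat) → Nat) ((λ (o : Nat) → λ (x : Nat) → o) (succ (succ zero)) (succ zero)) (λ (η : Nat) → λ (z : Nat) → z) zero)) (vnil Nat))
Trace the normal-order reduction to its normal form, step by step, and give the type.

normal-order reduction sequence:
  (λ (q : Vec Nat (succ zero)) → vcons Nat (succ (succ zero)) zero (vcons Nat (succ zero) (succ (succ (succ (succ zero)))) q)) (vcons Nat zero (succ (elimNat (λ (r : Nat) → Nat) ((λ (o : Nat) → λ (x : Nat) → o) (succ (succ zero)) (succ zero)) (λ (η : Nat) → λ (z : Nat) → z) zero)) (vnil Nat))
  ~> vcons Nat (succ (succ zero)) zero (vcons Nat (succ zero) (succ (succ (succ (succ zero)))) (vcons Nat zero (succ (elimNat (λ (q : Nat) → Nat) ((λ (r : Nat) → λ (o : Nat) → r) (succ (succ zero)) (succ zero)) (λ (x : Nat) → λ (η : Nat) → η) zero)) (vnil Nat)))
  ~> vcons Nat (succ (succ zero)) zero (vcons Nat (succ zero) (succ (succ (succ (succ zero)))) (vcons Nat zero (succ ((λ (q : Nat) → λ (r : Nat) → q) (succ (succ zero)) (succ zero))) (vnil Nat)))
  ~> vcons Nat (succ (succ zero)) zero (vcons Nat (succ zero) (succ (succ (succ (succ zero)))) (vcons Nat zero (succ ((λ (q : Nat) → succ (succ zero)) (succ zero))) (vnil Nat)))
  ~> vcons Nat (succ (succ zero)) zero (vcons Nat (succ zero) (succ (succ (succ (succ zero)))) (vcons Nat zero (succ (succ (succ zero))) (vnil Nat)))
type:
  Vec Nat (succ (succ (succ zero)))


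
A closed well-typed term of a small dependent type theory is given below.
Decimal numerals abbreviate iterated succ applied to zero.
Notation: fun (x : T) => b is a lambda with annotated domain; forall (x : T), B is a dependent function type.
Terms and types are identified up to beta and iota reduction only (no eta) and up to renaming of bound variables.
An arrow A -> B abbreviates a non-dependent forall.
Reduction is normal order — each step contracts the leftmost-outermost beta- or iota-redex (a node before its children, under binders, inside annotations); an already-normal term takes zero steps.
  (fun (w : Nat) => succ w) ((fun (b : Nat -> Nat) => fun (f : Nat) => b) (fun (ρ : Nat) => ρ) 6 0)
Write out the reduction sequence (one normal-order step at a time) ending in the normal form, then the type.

normal-order reduction:
  (fun (w : Nat) => succ w) ((fun (b : Nat -> Nat) => fun (f : Nat) => b) (fun (ρ : Nat) => ρ) 6 0)
  ~> succ ((fun (w : Nat -> Nat) => fun (b : Nat) => w) (fun (f : Nat) => f) 6 0)
  ~> succ ((fun (w : Nat) => fun (b : Nat) => b) 6 0)
  ~> succ ((fun (w : Nat) => w) 0)
  ~> 1
the term's type:
  Nat


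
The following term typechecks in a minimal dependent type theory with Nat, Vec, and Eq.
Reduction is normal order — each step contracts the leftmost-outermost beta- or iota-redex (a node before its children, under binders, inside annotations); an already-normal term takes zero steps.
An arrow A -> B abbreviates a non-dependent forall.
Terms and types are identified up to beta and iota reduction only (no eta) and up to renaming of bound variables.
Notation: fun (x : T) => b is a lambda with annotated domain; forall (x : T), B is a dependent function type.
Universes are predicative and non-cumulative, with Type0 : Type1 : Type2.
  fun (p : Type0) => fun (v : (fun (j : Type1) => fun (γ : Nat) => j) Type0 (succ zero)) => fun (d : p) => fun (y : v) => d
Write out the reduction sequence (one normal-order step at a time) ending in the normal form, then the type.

normal-order reduction:
  fun (p : Type0) => fun (v : (fun (j : Type1) => fun (γ : Nat) => j) Type0 (succ zero)) => fun (d : p) => fun (y : v) => d
  ~> fun (p : Type0) => fun (v : (fun (j : Nat) => Type0) (succ zero)) => fun (γ : p) => fun (d : v) => γ
  ~> fun (p : Type0) => fun (v : Type0) => fun (j : p) => fun (γ : v) => j
type:
  forall (p : Type0), forall (v : Type0), p -> v -> p


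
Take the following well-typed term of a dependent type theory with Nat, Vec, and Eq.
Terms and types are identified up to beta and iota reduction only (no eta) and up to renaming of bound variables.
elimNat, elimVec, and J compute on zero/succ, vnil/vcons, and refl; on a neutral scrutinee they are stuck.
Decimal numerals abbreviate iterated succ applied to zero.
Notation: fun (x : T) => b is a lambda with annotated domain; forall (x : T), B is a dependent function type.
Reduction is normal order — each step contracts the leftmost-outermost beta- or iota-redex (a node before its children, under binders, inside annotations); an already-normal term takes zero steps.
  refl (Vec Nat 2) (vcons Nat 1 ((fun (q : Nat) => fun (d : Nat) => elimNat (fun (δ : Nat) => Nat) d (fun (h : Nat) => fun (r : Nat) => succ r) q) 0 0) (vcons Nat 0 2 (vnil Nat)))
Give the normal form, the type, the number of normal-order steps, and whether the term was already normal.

resulting normal form:
  refl (Vec Nat 2) (vcons Nat 1 0 (vcons Nat 0 2 (vnil Nat)))
type:
  Eq (Vec Nat 2) (vcons Nat 1 0 (vcons Nat 0 2 (vnil Nat))) (vcons Nat 1 0 (vcons Nat 0 2 (vnil Nat)))
normal-order step count: 3
already normal: no
first redex: a beta-redex


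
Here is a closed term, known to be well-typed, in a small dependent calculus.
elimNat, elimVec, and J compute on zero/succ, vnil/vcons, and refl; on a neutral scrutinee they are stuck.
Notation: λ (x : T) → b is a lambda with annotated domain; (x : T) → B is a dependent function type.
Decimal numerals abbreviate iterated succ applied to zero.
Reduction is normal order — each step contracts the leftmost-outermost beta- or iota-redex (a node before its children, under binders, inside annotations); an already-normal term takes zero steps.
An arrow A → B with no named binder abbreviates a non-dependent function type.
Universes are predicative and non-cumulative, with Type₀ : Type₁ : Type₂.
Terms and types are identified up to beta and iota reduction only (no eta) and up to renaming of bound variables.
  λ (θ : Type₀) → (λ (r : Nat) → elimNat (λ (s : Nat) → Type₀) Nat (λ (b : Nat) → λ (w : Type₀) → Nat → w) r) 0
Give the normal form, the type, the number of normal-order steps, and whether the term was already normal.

reduced normal form:
  λ (θ : Type₀) → Nat
the term's type:
  Type₀ → Type₀
steps to reach normal form (normal order): 2
term was already normal: no
first contracted redex: a beta-redex


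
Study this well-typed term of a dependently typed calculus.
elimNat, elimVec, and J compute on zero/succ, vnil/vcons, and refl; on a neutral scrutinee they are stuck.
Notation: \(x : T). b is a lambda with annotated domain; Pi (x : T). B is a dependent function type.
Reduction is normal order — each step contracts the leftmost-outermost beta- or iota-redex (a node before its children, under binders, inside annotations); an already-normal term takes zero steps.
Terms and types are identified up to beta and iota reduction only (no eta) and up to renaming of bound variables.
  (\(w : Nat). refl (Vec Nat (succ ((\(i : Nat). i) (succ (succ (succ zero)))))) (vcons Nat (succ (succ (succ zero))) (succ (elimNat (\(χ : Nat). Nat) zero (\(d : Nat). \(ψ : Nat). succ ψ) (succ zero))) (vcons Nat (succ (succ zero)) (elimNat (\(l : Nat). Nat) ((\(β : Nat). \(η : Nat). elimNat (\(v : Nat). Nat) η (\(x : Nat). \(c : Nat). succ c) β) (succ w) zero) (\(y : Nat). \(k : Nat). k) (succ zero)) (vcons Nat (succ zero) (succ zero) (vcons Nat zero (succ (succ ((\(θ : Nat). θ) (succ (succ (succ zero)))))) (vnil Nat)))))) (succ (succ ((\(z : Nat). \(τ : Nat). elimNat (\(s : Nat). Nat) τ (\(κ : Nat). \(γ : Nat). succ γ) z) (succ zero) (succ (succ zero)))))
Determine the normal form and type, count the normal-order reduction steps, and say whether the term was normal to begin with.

resulting normal form:
  refl (Vec Nat (succ (succ (succ (succ zero))))) (vcons Nat (succ (succ (succ zero))) (succ (succ zero)) (vcons Nat (succ (succ zero)) (succ (succ (succ (succ (succ (succ zero)))))) (vcons Nat (succ zero) (succ zero) (vcons Nat zero (succ (succ (succ (succ (succ zero))))) (vnil Nat)))))
the term's type:
  Eq (Vec Nat (succ (succ (succ (succ zero))))) (vcons Nat (succ (succ (succ zero))) (succ (succ zero)) (vcons Nat (succ (succ zero)) (succ (succ (succ (succ (succ (succ zero)))))) (vcons Nat (succ zero) (succ zero) (vcons Nat zero (succ (succ (succ (succ (succ zero))))) (vnil Nat))))) (vcons Nat (succ (succ (succ zero))) (succ (succ zero)) (vcons Nat (succ (succ zero)) (succ (succ (succ (succ (succ (succ zero)))))) (vcons Nat (succ zero) (succ zero) (vcons Nat zero (succ (succ (succ (succ (succ zero))))) (vnil Nat)))))
normal-order step count: 38
started in normal form: no
first redex: a beta-redex


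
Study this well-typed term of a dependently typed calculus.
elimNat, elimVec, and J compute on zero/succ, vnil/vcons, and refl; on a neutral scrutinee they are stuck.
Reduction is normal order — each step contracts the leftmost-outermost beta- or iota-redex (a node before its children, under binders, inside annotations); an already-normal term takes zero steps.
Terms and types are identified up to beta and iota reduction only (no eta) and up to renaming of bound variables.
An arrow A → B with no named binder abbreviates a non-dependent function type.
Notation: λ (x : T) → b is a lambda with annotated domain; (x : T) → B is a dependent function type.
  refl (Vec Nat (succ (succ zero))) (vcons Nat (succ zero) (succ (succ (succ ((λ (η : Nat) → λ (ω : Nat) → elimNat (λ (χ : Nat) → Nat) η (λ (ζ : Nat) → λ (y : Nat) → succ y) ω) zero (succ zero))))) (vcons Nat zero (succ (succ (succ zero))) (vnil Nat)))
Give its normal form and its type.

resulting normal form:
  refl (Vec Nat (succ (succ zero))) (vcons Nat (succ zero) (succ (succ (succ (succ zero)))) (vcons Nat zero (succ (succ (succ zero))) (vnil Nat)))
type:
  Eq (Vec Nat (succ (succ zero))) (vcons Nat (succ zero) (succ (succ (succ (succ zero)))) (vcons Nat zero (succ (succ (succ zero))) (vnil Nat))) (vcons Nat (succ zero) (succ (succ (succ (succ zero)))) (vcons Nat zero (succ (succ (succ zero))) (vnil Nat)))


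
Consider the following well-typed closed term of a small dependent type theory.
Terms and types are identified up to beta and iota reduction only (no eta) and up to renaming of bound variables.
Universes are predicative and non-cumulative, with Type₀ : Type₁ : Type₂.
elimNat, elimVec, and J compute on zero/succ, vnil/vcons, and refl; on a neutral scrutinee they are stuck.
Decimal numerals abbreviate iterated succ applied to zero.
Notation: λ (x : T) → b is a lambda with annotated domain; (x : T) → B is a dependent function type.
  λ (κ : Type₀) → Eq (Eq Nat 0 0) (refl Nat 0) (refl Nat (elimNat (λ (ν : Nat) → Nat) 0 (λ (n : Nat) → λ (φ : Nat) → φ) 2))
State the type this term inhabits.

the term's type:
  (κ : Type₀) → Type₀


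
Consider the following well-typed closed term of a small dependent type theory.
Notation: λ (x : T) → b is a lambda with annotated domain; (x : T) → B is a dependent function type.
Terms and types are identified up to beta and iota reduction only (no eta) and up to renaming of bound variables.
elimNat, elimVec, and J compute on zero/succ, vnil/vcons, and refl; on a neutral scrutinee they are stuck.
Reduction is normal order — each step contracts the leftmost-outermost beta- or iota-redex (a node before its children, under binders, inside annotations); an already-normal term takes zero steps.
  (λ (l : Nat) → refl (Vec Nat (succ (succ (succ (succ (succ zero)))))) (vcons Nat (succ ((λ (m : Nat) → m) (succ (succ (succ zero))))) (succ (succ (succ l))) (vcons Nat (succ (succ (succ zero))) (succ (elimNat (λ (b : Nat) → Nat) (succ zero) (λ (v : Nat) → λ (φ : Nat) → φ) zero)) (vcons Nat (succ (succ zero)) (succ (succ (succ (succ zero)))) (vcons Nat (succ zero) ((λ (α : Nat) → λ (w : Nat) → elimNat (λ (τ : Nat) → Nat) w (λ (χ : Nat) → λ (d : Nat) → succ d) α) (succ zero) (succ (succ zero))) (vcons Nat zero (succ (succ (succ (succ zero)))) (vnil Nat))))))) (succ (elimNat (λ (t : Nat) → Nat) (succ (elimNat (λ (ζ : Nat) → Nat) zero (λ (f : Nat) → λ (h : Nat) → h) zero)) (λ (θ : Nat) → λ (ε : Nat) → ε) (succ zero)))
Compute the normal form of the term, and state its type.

resulting normal form:
  refl (Vec Nat (succ (succ (succ (succ (succ zero)))))) (vcons Nat (succ (succ (succ (succ zero)))) (succ (succ (succ (succ (succ zero))))) (vcons Nat (succ (succ (succ zero))) (succ (succ zero)) (vcons Nat (succ (succ zero)) (succ (succ (succ (succ zero)))) (vcons Nat (succ zero) (succ (succ (succ zero))) (vcons Nat zero (succ (succ (succ (succ zero)))) (vnil Nat))))))
the term's type:
  Eq (Vec Nat (succ (succ (succ (succ (succ zero)))))) (vcons Nat (succ (succ (succ (succ zero)))) (succ (succ (succ (succ (succ zero))))) (vcons Nat (succ (succ (succ zero))) (succ (succ zero)) (vcons Nat (succ (succ zero)) (succ (succ (succ (succ zero)))) (vcons Nat (succ zero) (succ (succ (succ zero))) (vcons Nat zero (succ (succ (succ (succ zero)))) (vnil Nat)))))) (vcons Nat (succ (succ (succ (succ zero)))) (succ (succ (succ (succ (succ zero))))) (vcons Nat (succ (succ (succ zero))) (succ (succ zero)) (vcons Nat (succ (succ zero)) (succ (succ (succ (succ zero)))) (vcons Nat (succ zero) (succ (succ (succ zero))) (vcons Nat zero (succ (succ (succ (succ zero)))) (vnil Nat))))))


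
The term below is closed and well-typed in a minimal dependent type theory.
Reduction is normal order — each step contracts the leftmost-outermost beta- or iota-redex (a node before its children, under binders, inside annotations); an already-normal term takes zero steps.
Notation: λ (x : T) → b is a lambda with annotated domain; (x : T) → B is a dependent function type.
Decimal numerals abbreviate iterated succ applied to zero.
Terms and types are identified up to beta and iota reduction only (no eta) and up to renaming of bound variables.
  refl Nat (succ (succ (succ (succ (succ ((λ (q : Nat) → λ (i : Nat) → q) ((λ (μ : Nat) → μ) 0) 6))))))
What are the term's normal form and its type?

reduced normal form:
  refl Nat 5
the term's type:
  Eq Nat 5 5


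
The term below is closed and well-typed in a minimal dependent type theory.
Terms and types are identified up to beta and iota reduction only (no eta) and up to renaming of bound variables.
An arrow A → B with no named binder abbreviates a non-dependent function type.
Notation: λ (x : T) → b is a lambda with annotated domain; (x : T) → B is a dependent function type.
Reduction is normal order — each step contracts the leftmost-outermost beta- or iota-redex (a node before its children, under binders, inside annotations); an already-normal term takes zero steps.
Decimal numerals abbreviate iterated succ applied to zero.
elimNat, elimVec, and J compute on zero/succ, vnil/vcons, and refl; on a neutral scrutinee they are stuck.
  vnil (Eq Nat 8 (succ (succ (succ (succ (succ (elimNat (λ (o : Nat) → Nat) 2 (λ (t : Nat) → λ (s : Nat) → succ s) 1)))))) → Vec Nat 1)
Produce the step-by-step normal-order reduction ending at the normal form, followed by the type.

normal-order reduction sequence:
  vnil (Eq Nat 8 (succ (succ (succ (succ (succ (elimNat (λ (o : Nat) → Nat) 2 (λ (t : Nat) → λ (s : Nat) → succ s) 1)))))) → Vec Nat 1)
  ~> vnil (Eq Nat 8 (succ (succ (succ (succ (succ ((λ (o : Nat) → λ (t : Nat) → succ t) 0 (elimNat (λ (s : Nat) → Nat) 2 (λ (z : Nat) → λ (φ : Nat) → succ φ) 0))))))) → Vec Nat 1)
  ~> vnil (Eq Nat 8 (succ (succ (succ (succ (succ ((λ (o : Nat) → succ o) (elimNat (λ (t : Nat) → Nat) 2 (λ (s : Nat) → λ (z : Nat) → succ z) 0))))))) → Vec Nat 1)
  ~> vnil (Eq Nat 8 (succ (succ (succ (succ (succ (succ (elimNat (λ (o : Nat) → Nat) 2 (λ (t : Nat) → λ (s : Nat) → succ s) 0))))))) → Vec Nat 1)
  ~> vnil (Eq Nat 8 8 → Vec Nat 1)
inferred type:
  Vec (Eq Nat 8 8 → Vec Nat 1) 0


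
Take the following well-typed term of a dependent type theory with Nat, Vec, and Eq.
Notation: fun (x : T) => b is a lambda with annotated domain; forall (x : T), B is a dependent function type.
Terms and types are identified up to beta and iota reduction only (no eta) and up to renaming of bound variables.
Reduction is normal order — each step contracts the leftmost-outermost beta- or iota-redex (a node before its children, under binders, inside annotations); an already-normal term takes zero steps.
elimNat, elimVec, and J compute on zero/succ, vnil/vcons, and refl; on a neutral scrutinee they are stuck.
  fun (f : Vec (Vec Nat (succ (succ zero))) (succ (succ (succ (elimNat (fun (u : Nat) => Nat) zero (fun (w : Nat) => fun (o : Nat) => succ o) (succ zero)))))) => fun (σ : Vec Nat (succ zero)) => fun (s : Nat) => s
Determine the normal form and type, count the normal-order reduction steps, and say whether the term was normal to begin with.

reduced normal form:
  fun (f : Vec (Vec Nat (succ (succ zero))) (succ (succ (succ (succ zero))))) => fun (u : Vec Nat (succ zero)) => fun (w : Nat) => w
type:
  forall (f : Vec (Vec Nat (succ (succ zero))) (succ (succ (succ (succ zero))))), forall (u : Vec Nat (succ zero)), forall (w : Nat), Nat
steps to reach normal form (normal order): 4
started in normal form: no
first contracted redex: an elimNat iota-redex


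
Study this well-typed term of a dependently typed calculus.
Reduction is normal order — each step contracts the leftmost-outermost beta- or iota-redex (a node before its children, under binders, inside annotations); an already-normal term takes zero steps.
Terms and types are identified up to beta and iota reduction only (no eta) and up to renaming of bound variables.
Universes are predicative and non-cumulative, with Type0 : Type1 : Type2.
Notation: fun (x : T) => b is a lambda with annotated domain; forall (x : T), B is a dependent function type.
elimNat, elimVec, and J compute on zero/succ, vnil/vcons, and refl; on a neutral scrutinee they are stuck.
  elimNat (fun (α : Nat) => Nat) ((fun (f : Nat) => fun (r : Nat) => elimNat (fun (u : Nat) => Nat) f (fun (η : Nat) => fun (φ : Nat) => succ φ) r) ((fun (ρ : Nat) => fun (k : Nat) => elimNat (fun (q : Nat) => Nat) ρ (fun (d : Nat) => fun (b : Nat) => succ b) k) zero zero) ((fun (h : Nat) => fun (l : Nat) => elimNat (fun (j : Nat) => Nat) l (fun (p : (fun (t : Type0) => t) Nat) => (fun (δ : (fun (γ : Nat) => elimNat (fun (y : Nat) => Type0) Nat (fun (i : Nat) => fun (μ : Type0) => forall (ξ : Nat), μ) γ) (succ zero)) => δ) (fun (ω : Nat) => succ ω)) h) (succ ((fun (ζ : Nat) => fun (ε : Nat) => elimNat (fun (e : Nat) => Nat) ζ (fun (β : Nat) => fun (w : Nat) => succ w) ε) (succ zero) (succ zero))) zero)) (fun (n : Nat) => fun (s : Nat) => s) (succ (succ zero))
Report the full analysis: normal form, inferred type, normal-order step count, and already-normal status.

normal form:
  succ (succ (succ zero))
type:
  Nat
steps to reach normal form (normal order): 43
term was already normal: no
first redex: an elimNat iota-redex


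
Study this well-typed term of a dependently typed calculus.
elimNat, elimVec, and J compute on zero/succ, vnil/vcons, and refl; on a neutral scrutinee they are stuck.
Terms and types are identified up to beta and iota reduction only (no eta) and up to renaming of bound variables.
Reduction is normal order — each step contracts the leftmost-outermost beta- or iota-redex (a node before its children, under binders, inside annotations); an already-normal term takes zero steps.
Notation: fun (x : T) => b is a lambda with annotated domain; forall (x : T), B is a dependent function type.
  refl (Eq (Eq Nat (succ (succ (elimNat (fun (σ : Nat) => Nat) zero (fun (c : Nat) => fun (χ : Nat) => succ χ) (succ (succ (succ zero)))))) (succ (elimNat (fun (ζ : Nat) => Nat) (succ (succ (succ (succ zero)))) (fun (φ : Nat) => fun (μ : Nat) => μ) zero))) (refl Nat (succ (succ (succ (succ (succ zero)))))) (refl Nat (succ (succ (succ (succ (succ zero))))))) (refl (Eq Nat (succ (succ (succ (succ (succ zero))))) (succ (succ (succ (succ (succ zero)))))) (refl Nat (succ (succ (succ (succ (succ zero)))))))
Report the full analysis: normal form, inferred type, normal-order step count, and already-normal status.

normal form:
  refl (Eq (Eq Nat (succ (succ (succ (succ (succ zero))))) (succ (succ (succ (succ (succ zero)))))) (refl Nat (succ (succ (succ (succ (succ zero)))))) (refl Nat (succ (succ (succ (succ (succ zero))))))) (refl (Eq Nat (succ (succ (succ (succ (succ zero))))) (succ (succ (succ (succ (succ zero)))))) (refl Nat (succ (succ (succ (succ (succ zero)))))))
type:
  Eq (Eq (Eq Nat (succ (succ (succ (succ (succ zero))))) (succ (succ (succ (succ (succ zero)))))) (refl Nat (succ (succ (succ (succ (succ zero)))))) (refl Nat (succ (succ (succ (succ (succ zero))))))) (refl (Eq Nat (succ (succ (succ (succ (succ zero))))) (succ (succ (succ (succ (succ zero)))))) (refl Nat (succ (succ (succ (succ (succ zero))))))) (refl (Eq Nat (succ (succ (succ (succ (succ zero))))) (succ (succ (succ (succ (succ zero)))))) (refl Nat (succ (succ (succ (succ (succ zero)))))))
normal-order step count: 11
started in normal form: no
first contracted redex: an elimNat iota-redex


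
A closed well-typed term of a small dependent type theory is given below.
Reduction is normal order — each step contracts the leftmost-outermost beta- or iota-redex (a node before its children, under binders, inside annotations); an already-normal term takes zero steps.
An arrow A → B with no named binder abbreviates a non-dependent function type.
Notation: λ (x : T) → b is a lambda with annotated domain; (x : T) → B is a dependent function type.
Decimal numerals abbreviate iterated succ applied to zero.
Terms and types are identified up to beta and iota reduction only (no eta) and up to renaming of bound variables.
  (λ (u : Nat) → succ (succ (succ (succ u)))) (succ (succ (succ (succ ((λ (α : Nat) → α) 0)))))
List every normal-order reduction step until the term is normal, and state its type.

reduction (normal order):
  (λ (u : Nat) → succ (succ (succ (succ u)))) (succ (succ (succ (succ ((λ (α : Nat) → α) 0)))))
  ~> succ (succ (succ (succ (succ (succ (succ (succ ((λ (u : Nat) → u) 0))))))))
  ~> 8
type:
  Nat


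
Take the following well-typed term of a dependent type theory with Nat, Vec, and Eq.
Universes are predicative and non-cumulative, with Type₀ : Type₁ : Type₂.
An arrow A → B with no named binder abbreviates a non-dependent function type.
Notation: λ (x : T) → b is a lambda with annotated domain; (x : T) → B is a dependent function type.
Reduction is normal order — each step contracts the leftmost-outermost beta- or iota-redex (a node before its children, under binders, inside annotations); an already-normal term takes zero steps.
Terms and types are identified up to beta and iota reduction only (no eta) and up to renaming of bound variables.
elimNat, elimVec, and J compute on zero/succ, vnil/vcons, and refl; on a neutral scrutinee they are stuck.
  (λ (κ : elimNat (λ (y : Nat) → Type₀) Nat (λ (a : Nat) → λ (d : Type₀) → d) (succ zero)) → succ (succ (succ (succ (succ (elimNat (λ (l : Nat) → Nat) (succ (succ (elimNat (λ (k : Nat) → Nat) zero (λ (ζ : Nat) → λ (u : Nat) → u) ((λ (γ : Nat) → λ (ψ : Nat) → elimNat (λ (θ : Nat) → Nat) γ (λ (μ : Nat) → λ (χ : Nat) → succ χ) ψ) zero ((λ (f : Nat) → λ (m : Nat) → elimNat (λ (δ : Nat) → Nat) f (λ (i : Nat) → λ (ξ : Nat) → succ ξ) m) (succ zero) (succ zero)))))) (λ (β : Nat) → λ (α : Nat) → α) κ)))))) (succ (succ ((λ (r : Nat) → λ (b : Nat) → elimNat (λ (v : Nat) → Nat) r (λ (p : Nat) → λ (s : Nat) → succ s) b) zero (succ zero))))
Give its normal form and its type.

normal form:
  succ (succ (succ (succ (succ (succ (succ zero))))))
type:
  Nat


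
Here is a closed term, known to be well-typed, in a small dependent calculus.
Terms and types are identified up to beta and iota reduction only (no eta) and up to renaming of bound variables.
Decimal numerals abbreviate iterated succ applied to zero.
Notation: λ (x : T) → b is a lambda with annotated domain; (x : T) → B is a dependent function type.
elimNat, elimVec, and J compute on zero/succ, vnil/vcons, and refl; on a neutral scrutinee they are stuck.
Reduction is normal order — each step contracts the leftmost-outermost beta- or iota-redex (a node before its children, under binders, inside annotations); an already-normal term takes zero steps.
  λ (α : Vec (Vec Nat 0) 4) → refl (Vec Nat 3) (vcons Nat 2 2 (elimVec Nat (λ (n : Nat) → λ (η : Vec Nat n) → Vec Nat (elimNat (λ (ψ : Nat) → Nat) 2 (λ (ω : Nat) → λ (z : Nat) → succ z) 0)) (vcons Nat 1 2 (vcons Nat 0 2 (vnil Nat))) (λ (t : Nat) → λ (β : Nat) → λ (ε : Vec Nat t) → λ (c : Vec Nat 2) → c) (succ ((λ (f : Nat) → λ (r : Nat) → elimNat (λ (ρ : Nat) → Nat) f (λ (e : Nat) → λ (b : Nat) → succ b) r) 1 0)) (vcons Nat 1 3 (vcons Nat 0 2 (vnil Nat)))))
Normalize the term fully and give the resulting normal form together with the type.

normal form:
  λ (α : Vec (Vec Nat 0) 4) → refl (Vec Nat 3) (vcons Nat 2 2 (vcons Nat 1 2 (vcons Nat 0 2 (vnil Nat))))
inferred type:
  (α : Vec (Vec Nat 0) 4) → Eq (Vec Nat 3) (vcons Nat 2 2 (vcons Nat 1 2 (vcons Nat 0 2 (vnil Nat)))) (vcons Nat 2 2 (vcons Nat 1 2 (vcons Nat 0 2 (vnil Nat))))


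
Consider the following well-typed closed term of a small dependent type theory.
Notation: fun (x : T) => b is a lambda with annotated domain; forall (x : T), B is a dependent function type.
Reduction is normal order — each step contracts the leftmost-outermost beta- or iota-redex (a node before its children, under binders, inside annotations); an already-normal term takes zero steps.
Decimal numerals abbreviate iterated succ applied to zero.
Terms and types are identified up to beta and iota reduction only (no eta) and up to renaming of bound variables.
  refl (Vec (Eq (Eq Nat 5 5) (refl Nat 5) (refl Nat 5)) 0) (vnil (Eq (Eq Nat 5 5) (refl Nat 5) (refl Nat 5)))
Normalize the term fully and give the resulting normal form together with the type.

normal form:
  refl (Vec (Eq (Eq Nat 5 5) (refl Nat 5) (refl Nat 5)) 0) (vnil (Eq (Eq Nat 5 5) (refl Nat 5) (refl Nat 5)))
inferred type:
  Eq (Vec (Eq (Eq Nat 5 5) (refl Nat 5) (refl Nat 5)) 0) (vnil (Eq (Eq Nat 5 5) (refl Nat 5) (refl Nat 5))) (vnil (Eq (Eq Nat 5 5) (refl Nat 5) (refl Nat 5)))
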